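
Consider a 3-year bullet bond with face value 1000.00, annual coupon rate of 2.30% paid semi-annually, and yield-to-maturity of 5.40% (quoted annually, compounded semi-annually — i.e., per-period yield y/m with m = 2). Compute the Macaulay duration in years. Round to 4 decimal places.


Coupon per period c = face * coupon_rate / m = 11.500000
Periods per year m = 2; per-period yield y/m = 0.027000
Number of cashflows N = 6
Cashflows (t years, CF_t, discount factor 1/(1+y/m)^(m*t), PV):
  t = 0.5000: CF_t = 11.500000, DF = 0.973710, PV = 11.197663
  t = 1.0000: CF_t = 11.500000, DF = 0.948111, PV = 10.903275
  t = 1.5000: CF_t = 11.500000, DF = 0.923185, PV = 10.616626
  t = 2.0000: CF_t = 11.500000, DF = 0.898914, PV = 10.337513
  t = 2.5000: CF_t = 11.500000, DF = 0.875282, PV = 10.065738
  t = 3.0000: CF_t = 1011.500000, DF = 0.852270, PV = 862.071377
Price P = sum_t PV_t = 915.192191
Macaulay numerator sum_t t * PV_t:
  t * PV_t at t = 0.5000: 5.598832
  t * PV_t at t = 1.0000: 10.903275
  t * PV_t at t = 1.5000: 15.924939
  t * PV_t at t = 2.0000: 20.675026
  t * PV_t at t = 2.5000: 25.164345
  t * PV_t at t = 3.0000: 2586.214130
Macaulay duration D = (sum_t t * PV_t) / P = 2664.480546 / 915.192191 = 2.911389

Answer: Macaulay duration = 2.9114 years


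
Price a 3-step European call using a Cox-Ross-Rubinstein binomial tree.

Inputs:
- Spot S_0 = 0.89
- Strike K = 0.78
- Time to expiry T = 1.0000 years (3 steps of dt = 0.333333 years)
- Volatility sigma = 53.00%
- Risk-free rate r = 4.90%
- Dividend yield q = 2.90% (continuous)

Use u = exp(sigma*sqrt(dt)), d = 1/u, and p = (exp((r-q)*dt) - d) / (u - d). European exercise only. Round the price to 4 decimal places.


Answer: Price = V(0,0) = 0.2443

Derivation:
dt = T/N = 0.333333
u = exp(sigma*sqrt(dt)) = 1.357976; d = 1/u = 0.736390
p = (exp((r-q)*dt) - d) / (u - d) = 0.434854
Discount per step: exp(-r*dt) = 0.983799
Stock lattice S(k, i) with i counting down-moves:
  k=0: S(0,0) = 0.8900
  k=1: S(1,0) = 1.2086; S(1,1) = 0.6554
  k=2: S(2,0) = 1.6412; S(2,1) = 0.8900; S(2,2) = 0.4826
  k=3: S(3,0) = 2.2288; S(3,1) = 1.2086; S(3,2) = 0.6554; S(3,3) = 0.3554
Terminal payoffs V(N, i) = max(S_T - K, 0):
  V(3,0) = 1.448777; V(3,1) = 0.428599; V(3,2) = 0.000000; V(3,3) = 0.000000
Backward induction: V(k, i) = exp(-r*dt) * [p * V(k+1, i) + (1-p) * V(k+1, i+1)].
  V(2,0) = exp(-r*dt) * [p*1.448777 + (1-p)*0.428599] = 0.858096
  V(2,1) = exp(-r*dt) * [p*0.428599 + (1-p)*0.000000] = 0.183358
  V(2,2) = exp(-r*dt) * [p*0.000000 + (1-p)*0.000000] = 0.000000
  V(1,0) = exp(-r*dt) * [p*0.858096 + (1-p)*0.183358] = 0.469047
  V(1,1) = exp(-r*dt) * [p*0.183358 + (1-p)*0.000000] = 0.078442
  V(0,0) = exp(-r*dt) * [p*0.469047 + (1-p)*0.078442] = 0.244275


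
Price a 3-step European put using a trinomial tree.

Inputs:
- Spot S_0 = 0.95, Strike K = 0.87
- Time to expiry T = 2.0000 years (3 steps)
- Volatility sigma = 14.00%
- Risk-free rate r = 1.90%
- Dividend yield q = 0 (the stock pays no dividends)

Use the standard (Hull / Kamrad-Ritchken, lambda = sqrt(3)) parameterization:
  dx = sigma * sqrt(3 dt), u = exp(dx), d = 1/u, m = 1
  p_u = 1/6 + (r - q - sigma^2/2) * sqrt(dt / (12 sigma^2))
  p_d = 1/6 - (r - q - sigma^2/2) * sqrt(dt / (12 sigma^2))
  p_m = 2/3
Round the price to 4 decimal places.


Answer: Price = V(0,0) = 0.0300

Derivation:
dt = T/N = 0.666667; dx = sigma*sqrt(3*dt) = 0.197990
u = exp(dx) = 1.218950; d = 1/u = 0.820378
p_u = 0.182156, p_m = 0.666667, p_d = 0.151178
Discount per step: exp(-r*dt) = 0.987413
Stock lattice S(k, j) with j the centered position index:
  k=0: S(0,+0) = 0.9500
  k=1: S(1,-1) = 0.7794; S(1,+0) = 0.9500; S(1,+1) = 1.1580
  k=2: S(2,-2) = 0.6394; S(2,-1) = 0.7794; S(2,+0) = 0.9500; S(2,+1) = 1.1580; S(2,+2) = 1.4115
  k=3: S(3,-3) = 0.5245; S(3,-2) = 0.6394; S(3,-1) = 0.7794; S(3,+0) = 0.9500; S(3,+1) = 1.1580; S(3,+2) = 1.4115; S(3,+3) = 1.7206
Terminal payoffs V(N, j) = max(K - S_T, 0):
  V(3,-3) = 0.345475; V(3,-2) = 0.230631; V(3,-1) = 0.090641; V(3,+0) = 0.000000; V(3,+1) = 0.000000; V(3,+2) = 0.000000; V(3,+3) = 0.000000
Backward induction: V(k, j) = exp(-r*dt) * [p_u * V(k+1, j+1) + p_m * V(k+1, j) + p_d * V(k+1, j-1)]
  V(2,-2) = exp(-r*dt) * [p_u*0.090641 + p_m*0.230631 + p_d*0.345475] = 0.219692
  V(2,-1) = exp(-r*dt) * [p_u*0.000000 + p_m*0.090641 + p_d*0.230631] = 0.094094
  V(2,+0) = exp(-r*dt) * [p_u*0.000000 + p_m*0.000000 + p_d*0.090641] = 0.013530
  V(2,+1) = exp(-r*dt) * [p_u*0.000000 + p_m*0.000000 + p_d*0.000000] = 0.000000
  V(2,+2) = exp(-r*dt) * [p_u*0.000000 + p_m*0.000000 + p_d*0.000000] = 0.000000
  V(1,-1) = exp(-r*dt) * [p_u*0.013530 + p_m*0.094094 + p_d*0.219692] = 0.097168
  V(1,+0) = exp(-r*dt) * [p_u*0.000000 + p_m*0.013530 + p_d*0.094094] = 0.022953
  V(1,+1) = exp(-r*dt) * [p_u*0.000000 + p_m*0.000000 + p_d*0.013530] = 0.002020
  V(0,+0) = exp(-r*dt) * [p_u*0.002020 + p_m*0.022953 + p_d*0.097168] = 0.029977


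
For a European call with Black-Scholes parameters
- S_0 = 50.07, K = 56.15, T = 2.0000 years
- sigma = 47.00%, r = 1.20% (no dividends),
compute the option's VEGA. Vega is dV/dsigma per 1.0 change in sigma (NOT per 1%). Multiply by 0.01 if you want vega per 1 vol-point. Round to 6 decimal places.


Answer: Vega = 27.711397

Derivation:
d1 = 0.1960270683; d2 = -0.4686533060
phi(d1) = 0.3913504460; exp(-qT) = 1.0000000000; exp(-rT) = 0.9762857098
Vega = S * exp(-qT) * phi(d1) * sqrt(T) = 50.0700 * 1.0000000000 * 0.3913504460 * 1.4142135624 = 27.711397


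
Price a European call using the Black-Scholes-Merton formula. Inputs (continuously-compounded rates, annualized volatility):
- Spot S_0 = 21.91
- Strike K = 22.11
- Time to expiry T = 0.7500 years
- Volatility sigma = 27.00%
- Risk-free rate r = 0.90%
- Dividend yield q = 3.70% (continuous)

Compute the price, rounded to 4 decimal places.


d1 = (ln(S/K) + (r - q + 0.5*sigma^2) * T) / (sigma * sqrt(T)) = -0.01175802
d2 = d1 - sigma * sqrt(T) = -0.24558488
exp(-rT) = 0.99327273; exp(-qT) = 0.97263149
C = S_0 * exp(-qT) * N(d1) - K * exp(-rT) * N(d2)
N(d1) = 0.49530934; N(d2) = 0.40300180
C = 21.9100 * 0.97263149 * 0.49530934 - 22.1100 * 0.99327273 * 0.40300180 = 1.7048

Answer: Price = 1.7048


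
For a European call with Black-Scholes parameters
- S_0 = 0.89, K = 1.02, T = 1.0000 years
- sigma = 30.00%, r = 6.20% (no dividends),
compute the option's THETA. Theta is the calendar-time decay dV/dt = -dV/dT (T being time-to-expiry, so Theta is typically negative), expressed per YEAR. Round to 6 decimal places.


Answer: Theta = -0.073534

Derivation:
d1 = -0.0977881452; d2 = -0.3977881452
phi(d1) = 0.3970393861; exp(-qT) = 1.0000000000; exp(-rT) = 0.9398828868
Theta = -S*exp(-qT)*phi(d1)*sigma/(2*sqrt(T)) - r*K*exp(-rT)*N(d2) + q*S*exp(-qT)*N(d1)
N(d1) = 0.4610502605; N(d2) = 0.3453931783; sqrt(T) = 1.0000000000
Term 1 = -0.8900 * 1.0000000000 * 0.3970393861 * 0.3000 / (2 * 1.0000000000) = -0.0530047580
Term 2 = -0.0620 * 1.0200 * 0.9398828868 * 0.3453931783 = -0.0205295467
Term 3 = 0 (no dividend yield, q = 0)
Theta = -0.0530047580 + (-0.0205295467) + (0.0000000000) = -0.073534


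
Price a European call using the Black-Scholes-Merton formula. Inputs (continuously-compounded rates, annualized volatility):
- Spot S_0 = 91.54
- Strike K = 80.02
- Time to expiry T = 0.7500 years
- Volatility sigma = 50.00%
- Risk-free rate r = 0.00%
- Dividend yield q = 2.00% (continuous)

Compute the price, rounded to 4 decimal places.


d1 = (ln(S/K) + (r - q + 0.5*sigma^2) * T) / (sigma * sqrt(T)) = 0.49247847
d2 = d1 - sigma * sqrt(T) = 0.05946577
exp(-rT) = 1.00000000; exp(-qT) = 0.98511194
C = S_0 * exp(-qT) * N(d1) - K * exp(-rT) * N(d2)
N(d1) = 0.68880943; N(d2) = 0.52370943
C = 91.5400 * 0.98511194 * 0.68880943 - 80.0200 * 1.00000000 * 0.52370943 = 20.2076

Answer: Price = 20.2076


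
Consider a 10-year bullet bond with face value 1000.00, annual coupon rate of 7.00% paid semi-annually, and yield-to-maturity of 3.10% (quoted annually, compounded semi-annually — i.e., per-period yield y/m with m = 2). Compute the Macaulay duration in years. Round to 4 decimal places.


Answer: Macaulay duration = 7.7550 years

Derivation:
Coupon per period c = face * coupon_rate / m = 35.000000
Periods per year m = 2; per-period yield y/m = 0.015500
Number of cashflows N = 20
Cashflows (t years, CF_t, discount factor 1/(1+y/m)^(m*t), PV):
  t = 0.5000: CF_t = 35.000000, DF = 0.984737, PV = 34.465780
  t = 1.0000: CF_t = 35.000000, DF = 0.969706, PV = 33.939715
  t = 1.5000: CF_t = 35.000000, DF = 0.954905, PV = 33.421679
  t = 2.0000: CF_t = 35.000000, DF = 0.940330, PV = 32.911550
  t = 2.5000: CF_t = 35.000000, DF = 0.925977, PV = 32.409207
  t = 3.0000: CF_t = 35.000000, DF = 0.911844, PV = 31.914532
  t = 3.5000: CF_t = 35.000000, DF = 0.897926, PV = 31.427407
  t = 4.0000: CF_t = 35.000000, DF = 0.884220, PV = 30.947717
  t = 4.5000: CF_t = 35.000000, DF = 0.870724, PV = 30.475349
  t = 5.0000: CF_t = 35.000000, DF = 0.857434, PV = 30.010192
  t = 5.5000: CF_t = 35.000000, DF = 0.844347, PV = 29.552133
  t = 6.0000: CF_t = 35.000000, DF = 0.831459, PV = 29.101067
  t = 6.5000: CF_t = 35.000000, DF = 0.818768, PV = 28.656885
  t = 7.0000: CF_t = 35.000000, DF = 0.806271, PV = 28.219483
  t = 7.5000: CF_t = 35.000000, DF = 0.793964, PV = 27.788757
  t = 8.0000: CF_t = 35.000000, DF = 0.781846, PV = 27.364606
  t = 8.5000: CF_t = 35.000000, DF = 0.769912, PV = 26.946929
  t = 9.0000: CF_t = 35.000000, DF = 0.758161, PV = 26.535626
  t = 9.5000: CF_t = 35.000000, DF = 0.746589, PV = 26.130602
  t = 10.0000: CF_t = 1035.000000, DF = 0.735193, PV = 760.924898
Price P = sum_t PV_t = 1333.144116
Macaulay numerator sum_t t * PV_t:
  t * PV_t at t = 0.5000: 17.232890
  t * PV_t at t = 1.0000: 33.939715
  t * PV_t at t = 1.5000: 50.132518
  t * PV_t at t = 2.0000: 65.823100
  t * PV_t at t = 2.5000: 81.023018
  t * PV_t at t = 3.0000: 95.743595
  t * PV_t at t = 3.5000: 109.995925
  t * PV_t at t = 4.0000: 123.790870
  t * PV_t at t = 4.5000: 137.139073
  t * PV_t at t = 5.0000: 150.050958
  t * PV_t at t = 5.5000: 162.536734
  t * PV_t at t = 6.0000: 174.606401
  t * PV_t at t = 6.5000: 186.269754
  t * PV_t at t = 7.0000: 197.536382
  t * PV_t at t = 7.5000: 208.415681
  t * PV_t at t = 8.0000: 218.916849
  t * PV_t at t = 8.5000: 229.048894
  t * PV_t at t = 9.0000: 238.820638
  t * PV_t at t = 9.5000: 248.240720
  t * PV_t at t = 10.0000: 7609.248984
Macaulay duration D = (sum_t t * PV_t) / P = 10338.512697 / 1333.144116 = 7.754985


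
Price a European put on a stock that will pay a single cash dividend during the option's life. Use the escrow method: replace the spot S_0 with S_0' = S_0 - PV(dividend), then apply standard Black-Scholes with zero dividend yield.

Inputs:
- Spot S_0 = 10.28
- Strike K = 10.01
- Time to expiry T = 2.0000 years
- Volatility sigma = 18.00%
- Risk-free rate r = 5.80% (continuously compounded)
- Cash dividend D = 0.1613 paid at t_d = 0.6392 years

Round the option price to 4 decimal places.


Answer: Price = 0.4761

Derivation:
PV(D) = D * exp(-r * t_d) = 0.1613 * 0.96360521 = 0.15542952
S_0' = S_0 - PV(D) = 10.2800 - 0.15542952 = 10.12457048
d1 = (ln(S_0'/K) + (r + sigma^2/2)*T) / (sigma*sqrt(T)) = 0.62767746
d2 = d1 - sigma*sqrt(T) = 0.37311902
exp(-rT) = 0.89047522
N(-d1) = 0.26510763; N(-d2) = 0.35452993
P = K * exp(-rT) * N(-d2) - S_0' * N(-d1) = 10.0100 * 0.89047522 * 0.35452993 - 10.12457048 * 0.26510763 = 0.4761


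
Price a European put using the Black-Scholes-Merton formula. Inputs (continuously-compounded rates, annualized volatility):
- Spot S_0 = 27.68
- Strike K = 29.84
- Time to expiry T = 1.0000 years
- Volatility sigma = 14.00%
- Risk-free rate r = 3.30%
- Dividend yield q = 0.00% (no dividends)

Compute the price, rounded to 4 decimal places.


Answer: Price = 2.2445

Derivation:
d1 = (ln(S/K) + (r - q + 0.5*sigma^2) * T) / (sigma * sqrt(T)) = -0.23099746
d2 = d1 - sigma * sqrt(T) = -0.37099746
exp(-rT) = 0.96753856; exp(-qT) = 1.00000000
P = K * exp(-rT) * N(-d2) - S_0 * exp(-qT) * N(-d1)
N(-d1) = 0.59134161; N(-d2) = 0.64468029
P = 29.8400 * 0.96753856 * 0.64468029 - 27.6800 * 1.00000000 * 0.59134161 = 2.2445


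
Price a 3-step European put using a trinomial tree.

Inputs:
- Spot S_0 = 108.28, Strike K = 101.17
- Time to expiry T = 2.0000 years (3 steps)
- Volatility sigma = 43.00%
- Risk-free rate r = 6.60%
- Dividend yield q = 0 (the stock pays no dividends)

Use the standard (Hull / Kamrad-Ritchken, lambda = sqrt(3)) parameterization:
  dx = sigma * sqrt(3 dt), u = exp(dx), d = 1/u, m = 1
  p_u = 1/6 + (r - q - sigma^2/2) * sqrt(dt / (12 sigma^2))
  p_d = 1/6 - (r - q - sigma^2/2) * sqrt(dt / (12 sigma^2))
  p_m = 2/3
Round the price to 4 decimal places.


Answer: Price = V(0,0) = 13.9027

Derivation:
dt = T/N = 0.666667; dx = sigma*sqrt(3*dt) = 0.608112
u = exp(dx) = 1.836960; d = 1/u = 0.544378
p_u = 0.152168, p_m = 0.666667, p_d = 0.181165
Discount per step: exp(-r*dt) = 0.956954
Stock lattice S(k, j) with j the centered position index:
  k=0: S(0,+0) = 108.2800
  k=1: S(1,-1) = 58.9452; S(1,+0) = 108.2800; S(1,+1) = 198.9060
  k=2: S(2,-2) = 32.0885; S(2,-1) = 58.9452; S(2,+0) = 108.2800; S(2,+1) = 198.9060; S(2,+2) = 365.3823
  k=3: S(3,-3) = 17.4683; S(3,-2) = 32.0885; S(3,-1) = 58.9452; S(3,+0) = 108.2800; S(3,+1) = 198.9060; S(3,+2) = 365.3823; S(3,+3) = 671.1925
Terminal payoffs V(N, j) = max(K - S_T, 0):
  V(3,-3) = 83.701750; V(3,-2) = 69.081529; V(3,-1) = 42.224774; V(3,+0) = 0.000000; V(3,+1) = 0.000000; V(3,+2) = 0.000000; V(3,+3) = 0.000000
Backward induction: V(k, j) = exp(-r*dt) * [p_u * V(k+1, j+1) + p_m * V(k+1, j) + p_d * V(k+1, j-1)]
  V(2,-2) = exp(-r*dt) * [p_u*42.224774 + p_m*69.081529 + p_d*83.701750] = 64.731675
  V(2,-1) = exp(-r*dt) * [p_u*0.000000 + p_m*42.224774 + p_d*69.081529] = 38.914544
  V(2,+0) = exp(-r*dt) * [p_u*0.000000 + p_m*0.000000 + p_d*42.224774] = 7.320368
  V(2,+1) = exp(-r*dt) * [p_u*0.000000 + p_m*0.000000 + p_d*0.000000] = 0.000000
  V(2,+2) = exp(-r*dt) * [p_u*0.000000 + p_m*0.000000 + p_d*0.000000] = 0.000000
  V(1,-1) = exp(-r*dt) * [p_u*7.320368 + p_m*38.914544 + p_d*64.731675] = 37.114576
  V(1,+0) = exp(-r*dt) * [p_u*0.000000 + p_m*7.320368 + p_d*38.914544] = 11.416654
  V(1,+1) = exp(-r*dt) * [p_u*0.000000 + p_m*0.000000 + p_d*7.320368] = 1.269108
  V(0,+0) = exp(-r*dt) * [p_u*1.269108 + p_m*11.416654 + p_d*37.114576] = 13.902710


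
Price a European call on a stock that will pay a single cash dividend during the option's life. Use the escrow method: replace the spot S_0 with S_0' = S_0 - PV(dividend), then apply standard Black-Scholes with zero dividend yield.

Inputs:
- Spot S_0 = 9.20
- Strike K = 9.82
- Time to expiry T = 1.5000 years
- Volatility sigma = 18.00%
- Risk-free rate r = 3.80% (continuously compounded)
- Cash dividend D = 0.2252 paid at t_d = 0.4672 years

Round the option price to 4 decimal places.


PV(D) = D * exp(-r * t_d) = 0.2252 * 0.98240307 = 0.22123717
S_0' = S_0 - PV(D) = 9.2000 - 0.22123717 = 8.97876283
d1 = (ln(S_0'/K) + (r + sigma^2/2)*T) / (sigma*sqrt(T)) = -0.03746367
d2 = d1 - sigma*sqrt(T) = -0.25791775
exp(-rT) = 0.94459407
N(d1) = 0.48505765; N(d2) = 0.39823519
C = S_0' * N(d1) - K * exp(-rT) * N(d2) = 8.97876283 * 0.48505765 - 9.8200 * 0.94459407 * 0.39823519 = 0.6612

Answer: Price = 0.6612


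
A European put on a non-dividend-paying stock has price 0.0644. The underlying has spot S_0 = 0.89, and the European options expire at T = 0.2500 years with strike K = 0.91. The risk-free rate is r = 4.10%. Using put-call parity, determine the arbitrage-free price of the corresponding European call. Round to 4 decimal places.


Answer: Call price = 0.0537

Derivation:
Put-call parity: C - P = S_0 * exp(-qT) - K * exp(-rT).
S_0 * exp(-qT) = 0.8900 * 1.00000000 = 0.89000000
K * exp(-rT) = 0.9100 * 0.98980235 = 0.90072014
C = P + S*exp(-qT) - K*exp(-rT)
C = 0.0644 + 0.89000000 - 0.90072014 = 0.0537


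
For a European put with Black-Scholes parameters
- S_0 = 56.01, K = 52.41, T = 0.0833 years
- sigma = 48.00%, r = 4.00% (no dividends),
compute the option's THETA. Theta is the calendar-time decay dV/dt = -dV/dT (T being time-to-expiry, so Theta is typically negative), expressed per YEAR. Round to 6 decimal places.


Answer: Theta = -15.075286

Derivation:
d1 = 0.5728532184; d2 = 0.4343168694
phi(d1) = 0.3385718537; exp(-qT) = 1.0000000000; exp(-rT) = 0.9966735450
Theta = -S*exp(-qT)*phi(d1)*sigma/(2*sqrt(T)) + r*K*exp(-rT)*N(-d2) - q*S*exp(-qT)*N(-d1)
N(-d1) = 0.2833720410; N(-d2) = 0.3320291777; sqrt(T) = 0.2886173938
Term 1 = -56.0100 * 1.0000000000 * 0.3385718537 * 0.4800 / (2 * 0.2886173938) = -15.7690367384
Term 2 = 0.0400 * 52.4100 * 0.9966735450 * 0.3320291777 = 0.6937505360
Term 3 = 0 (no dividend yield, q = 0)
Theta = -15.7690367384 + (0.6937505360) + (0.0000000000) = -15.075286


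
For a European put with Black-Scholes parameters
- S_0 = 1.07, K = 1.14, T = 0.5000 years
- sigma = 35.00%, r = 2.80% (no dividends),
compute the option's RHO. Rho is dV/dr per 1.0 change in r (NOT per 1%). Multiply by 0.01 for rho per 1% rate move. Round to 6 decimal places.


d1 = -0.0757396778; d2 = -0.3232270513
phi(d1) = 0.3977996539; exp(-qT) = 1.0000000000; exp(-rT) = 0.9860975443
N(-d2) = 0.6267383522
Rho = -K*T*exp(-rT)*N(-d2) = -1.1400 * 0.5000 * 0.9860975443 * 0.6267383522 = -0.352274

Answer: Rho = -0.352274


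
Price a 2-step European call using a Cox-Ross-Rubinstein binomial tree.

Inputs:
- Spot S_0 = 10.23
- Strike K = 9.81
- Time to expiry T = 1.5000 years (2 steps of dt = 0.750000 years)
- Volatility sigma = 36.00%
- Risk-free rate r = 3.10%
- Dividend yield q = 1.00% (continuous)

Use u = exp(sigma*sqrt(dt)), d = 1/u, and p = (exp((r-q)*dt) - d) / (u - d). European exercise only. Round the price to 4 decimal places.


dt = T/N = 0.750000
u = exp(sigma*sqrt(dt)) = 1.365839; d = 1/u = 0.732151
p = (exp((r-q)*dt) - d) / (u - d) = 0.447734
Discount per step: exp(-r*dt) = 0.977018
Stock lattice S(k, i) with i counting down-moves:
  k=0: S(0,0) = 10.2300
  k=1: S(1,0) = 13.9725; S(1,1) = 7.4899
  k=2: S(2,0) = 19.0842; S(2,1) = 10.2300; S(2,2) = 5.4837
Terminal payoffs V(N, i) = max(S_T - K, 0):
  V(2,0) = 9.274240; V(2,1) = 0.420000; V(2,2) = 0.000000
Backward induction: V(k, i) = exp(-r*dt) * [p * V(k+1, i) + (1-p) * V(k+1, i+1)].
  V(1,0) = exp(-r*dt) * [p*9.274240 + (1-p)*0.420000] = 4.283586
  V(1,1) = exp(-r*dt) * [p*0.420000 + (1-p)*0.000000] = 0.183727
  V(0,0) = exp(-r*dt) * [p*4.283586 + (1-p)*0.183727] = 1.972965

Answer: Price = V(0,0) = 1.9730


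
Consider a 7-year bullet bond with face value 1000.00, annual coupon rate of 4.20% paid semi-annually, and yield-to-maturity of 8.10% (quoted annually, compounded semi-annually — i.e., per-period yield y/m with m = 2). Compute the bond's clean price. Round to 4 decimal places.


Coupon per period c = face * coupon_rate / m = 21.000000
Periods per year m = 2; per-period yield y/m = 0.040500
Number of cashflows N = 14
Cashflows (t years, CF_t, discount factor 1/(1+y/m)^(m*t), PV):
  t = 0.5000: CF_t = 21.000000, DF = 0.961076, PV = 20.182605
  t = 1.0000: CF_t = 21.000000, DF = 0.923668, PV = 19.397025
  t = 1.5000: CF_t = 21.000000, DF = 0.887715, PV = 18.642023
  t = 2.0000: CF_t = 21.000000, DF = 0.853162, PV = 17.916409
  t = 2.5000: CF_t = 21.000000, DF = 0.819954, PV = 17.219038
  t = 3.0000: CF_t = 21.000000, DF = 0.788039, PV = 16.548811
  t = 3.5000: CF_t = 21.000000, DF = 0.757365, PV = 15.904671
  t = 4.0000: CF_t = 21.000000, DF = 0.727886, PV = 15.285604
  t = 4.5000: CF_t = 21.000000, DF = 0.699554, PV = 14.690634
  t = 5.0000: CF_t = 21.000000, DF = 0.672325, PV = 14.118822
  t = 5.5000: CF_t = 21.000000, DF = 0.646156, PV = 13.569266
  t = 6.0000: CF_t = 21.000000, DF = 0.621005, PV = 13.041102
  t = 6.5000: CF_t = 21.000000, DF = 0.596833, PV = 12.533495
  t = 7.0000: CF_t = 1021.000000, DF = 0.573602, PV = 585.647857
Price P = sum_t PV_t = 794.697361

Answer: Price = 794.6974


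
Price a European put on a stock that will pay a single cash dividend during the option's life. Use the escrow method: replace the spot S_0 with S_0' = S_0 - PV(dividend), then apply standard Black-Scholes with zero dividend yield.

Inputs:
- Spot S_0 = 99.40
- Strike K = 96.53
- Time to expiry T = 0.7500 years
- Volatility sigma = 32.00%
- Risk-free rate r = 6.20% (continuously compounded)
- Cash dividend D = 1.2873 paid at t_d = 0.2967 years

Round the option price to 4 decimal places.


Answer: Price = 7.7569

Derivation:
PV(D) = D * exp(-r * t_d) = 1.2873 * 0.98177276 = 1.26383608
S_0' = S_0 - PV(D) = 99.4000 - 1.26383608 = 98.13616392
d1 = (ln(S_0'/K) + (r + sigma^2/2)*T) / (sigma*sqrt(T)) = 0.36590332
d2 = d1 - sigma*sqrt(T) = 0.08877519
exp(-rT) = 0.95456456
N(-d1) = 0.35721861; N(-d2) = 0.46463029
P = K * exp(-rT) * N(-d2) - S_0' * N(-d1) = 96.5300 * 0.95456456 * 0.46463029 - 98.13616392 * 0.35721861 = 7.7569


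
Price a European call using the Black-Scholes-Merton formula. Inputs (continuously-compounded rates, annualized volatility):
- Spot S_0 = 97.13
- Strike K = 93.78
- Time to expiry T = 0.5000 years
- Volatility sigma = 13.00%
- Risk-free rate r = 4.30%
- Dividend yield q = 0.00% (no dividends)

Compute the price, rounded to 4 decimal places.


d1 = (ln(S/K) + (r - q + 0.5*sigma^2) * T) / (sigma * sqrt(T)) = 0.66167434
d2 = d1 - sigma * sqrt(T) = 0.56975046
exp(-rT) = 0.97872948; exp(-qT) = 1.00000000
C = S_0 * exp(-qT) * N(d1) - K * exp(-rT) * N(d2)
N(d1) = 0.74591002; N(d2) = 0.71557652
C = 97.1300 * 1.00000000 * 0.74591002 - 93.7800 * 0.97872948 * 0.71557652 = 6.7709

Answer: Price = 6.7709


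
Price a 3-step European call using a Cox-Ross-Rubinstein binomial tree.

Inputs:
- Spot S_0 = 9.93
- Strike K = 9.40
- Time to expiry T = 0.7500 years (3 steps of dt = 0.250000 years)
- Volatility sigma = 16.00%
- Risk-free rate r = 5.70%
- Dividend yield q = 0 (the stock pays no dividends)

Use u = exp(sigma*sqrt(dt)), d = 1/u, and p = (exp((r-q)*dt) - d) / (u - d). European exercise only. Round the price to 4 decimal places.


dt = T/N = 0.250000
u = exp(sigma*sqrt(dt)) = 1.083287; d = 1/u = 0.923116
p = (exp((r-q)*dt) - d) / (u - d) = 0.569615
Discount per step: exp(-r*dt) = 0.985851
Stock lattice S(k, i) with i counting down-moves:
  k=0: S(0,0) = 9.9300
  k=1: S(1,0) = 10.7570; S(1,1) = 9.1665
  k=2: S(2,0) = 11.6530; S(2,1) = 9.9300; S(2,2) = 8.4618
  k=3: S(3,0) = 12.6235; S(3,1) = 10.7570; S(3,2) = 9.1665; S(3,3) = 7.8112
Terminal payoffs V(N, i) = max(S_T - K, 0):
  V(3,0) = 3.223504; V(3,1) = 1.357041; V(3,2) = 0.000000; V(3,3) = 0.000000
Backward induction: V(k, i) = exp(-r*dt) * [p * V(k+1, i) + (1-p) * V(k+1, i+1)].
  V(2,0) = exp(-r*dt) * [p*3.223504 + (1-p)*1.357041] = 2.385963
  V(2,1) = exp(-r*dt) * [p*1.357041 + (1-p)*0.000000] = 0.762054
  V(2,2) = exp(-r*dt) * [p*0.000000 + (1-p)*0.000000] = 0.000000
  V(1,0) = exp(-r*dt) * [p*2.385963 + (1-p)*0.762054] = 1.663187
  V(1,1) = exp(-r*dt) * [p*0.762054 + (1-p)*0.000000] = 0.427936
  V(0,0) = exp(-r*dt) * [p*1.663187 + (1-p)*0.427936] = 1.115543

Answer: Price = V(0,0) = 1.1155


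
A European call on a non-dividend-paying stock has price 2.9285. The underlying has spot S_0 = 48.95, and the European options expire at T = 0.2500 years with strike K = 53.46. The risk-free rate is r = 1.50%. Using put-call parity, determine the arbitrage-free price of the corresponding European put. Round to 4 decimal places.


Put-call parity: C - P = S_0 * exp(-qT) - K * exp(-rT).
S_0 * exp(-qT) = 48.9500 * 1.00000000 = 48.95000000
K * exp(-rT) = 53.4600 * 0.99625702 = 53.25990042
P = C - S*exp(-qT) + K*exp(-rT)
P = 2.9285 - 48.95000000 + 53.25990042 = 7.2384

Answer: Put price = 7.2384


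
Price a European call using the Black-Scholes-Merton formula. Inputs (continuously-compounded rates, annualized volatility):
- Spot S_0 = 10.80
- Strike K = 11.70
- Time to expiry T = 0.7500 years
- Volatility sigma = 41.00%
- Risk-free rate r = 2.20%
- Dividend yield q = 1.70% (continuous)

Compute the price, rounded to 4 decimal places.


Answer: Price = 1.1750

Derivation:
d1 = (ln(S/K) + (r - q + 0.5*sigma^2) * T) / (sigma * sqrt(T)) = -0.03733121
d2 = d1 - sigma * sqrt(T) = -0.39240162
exp(-rT) = 0.98363538; exp(-qT) = 0.98733094
C = S_0 * exp(-qT) * N(d1) - K * exp(-rT) * N(d2)
N(d1) = 0.48511046; N(d2) = 0.34738074
C = 10.8000 * 0.98733094 * 0.48511046 - 11.7000 * 0.98363538 * 0.34738074 = 1.1750


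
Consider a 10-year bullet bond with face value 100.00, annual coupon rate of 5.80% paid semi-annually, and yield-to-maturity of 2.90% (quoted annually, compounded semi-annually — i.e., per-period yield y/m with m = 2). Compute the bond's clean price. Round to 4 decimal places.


Answer: Price = 125.0177

Derivation:
Coupon per period c = face * coupon_rate / m = 2.900000
Periods per year m = 2; per-period yield y/m = 0.014500
Number of cashflows N = 20
Cashflows (t years, CF_t, discount factor 1/(1+y/m)^(m*t), PV):
  t = 0.5000: CF_t = 2.900000, DF = 0.985707, PV = 2.858551
  t = 1.0000: CF_t = 2.900000, DF = 0.971619, PV = 2.817694
  t = 1.5000: CF_t = 2.900000, DF = 0.957732, PV = 2.777422
  t = 2.0000: CF_t = 2.900000, DF = 0.944043, PV = 2.737725
  t = 2.5000: CF_t = 2.900000, DF = 0.930550, PV = 2.698595
  t = 3.0000: CF_t = 2.900000, DF = 0.917250, PV = 2.660025
  t = 3.5000: CF_t = 2.900000, DF = 0.904140, PV = 2.622006
  t = 4.0000: CF_t = 2.900000, DF = 0.891217, PV = 2.584530
  t = 4.5000: CF_t = 2.900000, DF = 0.878479, PV = 2.547590
  t = 5.0000: CF_t = 2.900000, DF = 0.865923, PV = 2.511178
  t = 5.5000: CF_t = 2.900000, DF = 0.853547, PV = 2.475286
  t = 6.0000: CF_t = 2.900000, DF = 0.841347, PV = 2.439908
  t = 6.5000: CF_t = 2.900000, DF = 0.829322, PV = 2.405035
  t = 7.0000: CF_t = 2.900000, DF = 0.817469, PV = 2.370660
  t = 7.5000: CF_t = 2.900000, DF = 0.805785, PV = 2.336777
  t = 8.0000: CF_t = 2.900000, DF = 0.794268, PV = 2.303378
  t = 8.5000: CF_t = 2.900000, DF = 0.782916, PV = 2.270456
  t = 9.0000: CF_t = 2.900000, DF = 0.771726, PV = 2.238005
  t = 9.5000: CF_t = 2.900000, DF = 0.760696, PV = 2.206018
  t = 10.0000: CF_t = 102.900000, DF = 0.749823, PV = 77.156825
Price P = sum_t PV_t = 125.017663


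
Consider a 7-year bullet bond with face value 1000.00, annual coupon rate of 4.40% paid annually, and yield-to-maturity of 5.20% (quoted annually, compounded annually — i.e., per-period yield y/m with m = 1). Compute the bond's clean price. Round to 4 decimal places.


Coupon per period c = face * coupon_rate / m = 44.000000
Periods per year m = 1; per-period yield y/m = 0.052000
Number of cashflows N = 7
Cashflows (t years, CF_t, discount factor 1/(1+y/m)^(m*t), PV):
  t = 1.0000: CF_t = 44.000000, DF = 0.950570, PV = 41.825095
  t = 2.0000: CF_t = 44.000000, DF = 0.903584, PV = 39.757695
  t = 3.0000: CF_t = 44.000000, DF = 0.858920, PV = 37.792486
  t = 4.0000: CF_t = 44.000000, DF = 0.816464, PV = 35.924416
  t = 5.0000: CF_t = 44.000000, DF = 0.776106, PV = 34.148684
  t = 6.0000: CF_t = 44.000000, DF = 0.737744, PV = 32.460727
  t = 7.0000: CF_t = 1044.000000, DF = 0.701277, PV = 732.133569
Price P = sum_t PV_t = 954.042671

Answer: Price = 954.0427


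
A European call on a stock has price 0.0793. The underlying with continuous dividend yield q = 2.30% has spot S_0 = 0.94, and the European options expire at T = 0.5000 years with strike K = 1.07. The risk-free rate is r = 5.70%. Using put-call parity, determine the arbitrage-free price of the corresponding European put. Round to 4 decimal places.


Answer: Put price = 0.1900

Derivation:
Put-call parity: C - P = S_0 * exp(-qT) - K * exp(-rT).
S_0 * exp(-qT) = 0.9400 * 0.98856587 = 0.92925192
K * exp(-rT) = 1.0700 * 0.97190229 = 1.03993545
P = C - S*exp(-qT) + K*exp(-rT)
P = 0.0793 - 0.92925192 + 1.03993545 = 0.1900


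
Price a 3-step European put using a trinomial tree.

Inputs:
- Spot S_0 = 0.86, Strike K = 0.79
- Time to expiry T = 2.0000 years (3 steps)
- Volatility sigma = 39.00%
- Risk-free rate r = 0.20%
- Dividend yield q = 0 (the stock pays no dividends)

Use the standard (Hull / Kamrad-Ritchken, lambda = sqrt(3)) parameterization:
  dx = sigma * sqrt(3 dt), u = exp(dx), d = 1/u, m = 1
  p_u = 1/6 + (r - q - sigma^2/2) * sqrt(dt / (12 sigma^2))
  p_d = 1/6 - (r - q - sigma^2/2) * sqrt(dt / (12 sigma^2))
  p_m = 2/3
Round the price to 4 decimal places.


Answer: Price = V(0,0) = 0.1383

Derivation:
dt = T/N = 0.666667; dx = sigma*sqrt(3*dt) = 0.551543
u = exp(dx) = 1.735930; d = 1/u = 0.576060
p_u = 0.121913, p_m = 0.666667, p_d = 0.211420
Discount per step: exp(-r*dt) = 0.998668
Stock lattice S(k, j) with j the centered position index:
  k=0: S(0,+0) = 0.8600
  k=1: S(1,-1) = 0.4954; S(1,+0) = 0.8600; S(1,+1) = 1.4929
  k=2: S(2,-2) = 0.2854; S(2,-1) = 0.4954; S(2,+0) = 0.8600; S(2,+1) = 1.4929; S(2,+2) = 2.5916
  k=3: S(3,-3) = 0.1644; S(3,-2) = 0.2854; S(3,-1) = 0.4954; S(3,+0) = 0.8600; S(3,+1) = 1.4929; S(3,+2) = 2.5916; S(3,+3) = 4.4988
Terminal payoffs V(N, j) = max(K - S_T, 0):
  V(3,-3) = 0.625600; V(3,-2) = 0.504613; V(3,-1) = 0.294588; V(3,+0) = 0.000000; V(3,+1) = 0.000000; V(3,+2) = 0.000000; V(3,+3) = 0.000000
Backward induction: V(k, j) = exp(-r*dt) * [p_u * V(k+1, j+1) + p_m * V(k+1, j) + p_d * V(k+1, j-1)]
  V(2,-2) = exp(-r*dt) * [p_u*0.294588 + p_m*0.504613 + p_d*0.625600] = 0.503915
  V(2,-1) = exp(-r*dt) * [p_u*0.000000 + p_m*0.294588 + p_d*0.504613] = 0.302674
  V(2,+0) = exp(-r*dt) * [p_u*0.000000 + p_m*0.000000 + p_d*0.294588] = 0.062199
  V(2,+1) = exp(-r*dt) * [p_u*0.000000 + p_m*0.000000 + p_d*0.000000] = 0.000000
  V(2,+2) = exp(-r*dt) * [p_u*0.000000 + p_m*0.000000 + p_d*0.000000] = 0.000000
  V(1,-1) = exp(-r*dt) * [p_u*0.062199 + p_m*0.302674 + p_d*0.503915] = 0.315482
  V(1,+0) = exp(-r*dt) * [p_u*0.000000 + p_m*0.062199 + p_d*0.302674] = 0.105317
  V(1,+1) = exp(-r*dt) * [p_u*0.000000 + p_m*0.000000 + p_d*0.062199] = 0.013133
  V(0,+0) = exp(-r*dt) * [p_u*0.013133 + p_m*0.105317 + p_d*0.315482] = 0.138327


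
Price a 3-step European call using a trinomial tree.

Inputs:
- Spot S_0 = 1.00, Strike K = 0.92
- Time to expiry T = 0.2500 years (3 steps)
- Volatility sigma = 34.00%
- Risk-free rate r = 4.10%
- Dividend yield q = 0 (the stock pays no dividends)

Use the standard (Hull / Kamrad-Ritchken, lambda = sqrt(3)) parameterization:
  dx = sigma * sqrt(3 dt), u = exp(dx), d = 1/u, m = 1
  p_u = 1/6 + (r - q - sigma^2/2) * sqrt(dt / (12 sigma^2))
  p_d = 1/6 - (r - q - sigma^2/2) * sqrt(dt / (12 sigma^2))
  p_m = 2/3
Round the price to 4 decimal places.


dt = T/N = 0.083333; dx = sigma*sqrt(3*dt) = 0.170000
u = exp(dx) = 1.185305; d = 1/u = 0.843665
p_u = 0.162549, p_m = 0.666667, p_d = 0.170784
Discount per step: exp(-r*dt) = 0.996589
Stock lattice S(k, j) with j the centered position index:
  k=0: S(0,+0) = 1.0000
  k=1: S(1,-1) = 0.8437; S(1,+0) = 1.0000; S(1,+1) = 1.1853
  k=2: S(2,-2) = 0.7118; S(2,-1) = 0.8437; S(2,+0) = 1.0000; S(2,+1) = 1.1853; S(2,+2) = 1.4049
  k=3: S(3,-3) = 0.6005; S(3,-2) = 0.7118; S(3,-1) = 0.8437; S(3,+0) = 1.0000; S(3,+1) = 1.1853; S(3,+2) = 1.4049; S(3,+3) = 1.6653
Terminal payoffs V(N, j) = max(S_T - K, 0):
  V(3,-3) = 0.000000; V(3,-2) = 0.000000; V(3,-1) = 0.000000; V(3,+0) = 0.080000; V(3,+1) = 0.265305; V(3,+2) = 0.484948; V(3,+3) = 0.745291
Backward induction: V(k, j) = exp(-r*dt) * [p_u * V(k+1, j+1) + p_m * V(k+1, j) + p_d * V(k+1, j-1)]
  V(2,-2) = exp(-r*dt) * [p_u*0.000000 + p_m*0.000000 + p_d*0.000000] = 0.000000
  V(2,-1) = exp(-r*dt) * [p_u*0.080000 + p_m*0.000000 + p_d*0.000000] = 0.012960
  V(2,+0) = exp(-r*dt) * [p_u*0.265305 + p_m*0.080000 + p_d*0.000000] = 0.096129
  V(2,+1) = exp(-r*dt) * [p_u*0.484948 + p_m*0.265305 + p_d*0.080000] = 0.268442
  V(2,+2) = exp(-r*dt) * [p_u*0.745291 + p_m*0.484948 + p_d*0.265305] = 0.488084
  V(1,-1) = exp(-r*dt) * [p_u*0.096129 + p_m*0.012960 + p_d*0.000000] = 0.024183
  V(1,+0) = exp(-r*dt) * [p_u*0.268442 + p_m*0.096129 + p_d*0.012960] = 0.109559
  V(1,+1) = exp(-r*dt) * [p_u*0.488084 + p_m*0.268442 + p_d*0.096129] = 0.273779
  V(0,+0) = exp(-r*dt) * [p_u*0.273779 + p_m*0.109559 + p_d*0.024183] = 0.121257

Answer: Price = V(0,0) = 0.1213


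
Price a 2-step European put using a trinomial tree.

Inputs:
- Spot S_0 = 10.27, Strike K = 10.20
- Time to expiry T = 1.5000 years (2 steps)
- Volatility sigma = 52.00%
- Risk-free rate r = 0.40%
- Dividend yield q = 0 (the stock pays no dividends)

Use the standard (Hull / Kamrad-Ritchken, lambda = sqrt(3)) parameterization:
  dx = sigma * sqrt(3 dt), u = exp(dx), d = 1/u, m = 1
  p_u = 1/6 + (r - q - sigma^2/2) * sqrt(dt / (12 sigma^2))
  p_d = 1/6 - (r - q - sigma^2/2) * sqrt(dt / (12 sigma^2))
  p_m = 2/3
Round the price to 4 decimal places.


dt = T/N = 0.750000; dx = sigma*sqrt(3*dt) = 0.780000
u = exp(dx) = 2.181472; d = 1/u = 0.458406
p_u = 0.103590, p_m = 0.666667, p_d = 0.229744
Discount per step: exp(-r*dt) = 0.997004
Stock lattice S(k, j) with j the centered position index:
  k=0: S(0,+0) = 10.2700
  k=1: S(1,-1) = 4.7078; S(1,+0) = 10.2700; S(1,+1) = 22.4037
  k=2: S(2,-2) = 2.1581; S(2,-1) = 4.7078; S(2,+0) = 10.2700; S(2,+1) = 22.4037; S(2,+2) = 48.8731
Terminal payoffs V(N, j) = max(K - S_T, 0):
  V(2,-2) = 8.041903; V(2,-1) = 5.492170; V(2,+0) = 0.000000; V(2,+1) = 0.000000; V(2,+2) = 0.000000
Backward induction: V(k, j) = exp(-r*dt) * [p_u * V(k+1, j+1) + p_m * V(k+1, j) + p_d * V(k+1, j-1)]
  V(1,-1) = exp(-r*dt) * [p_u*0.000000 + p_m*5.492170 + p_d*8.041903] = 5.492520
  V(1,+0) = exp(-r*dt) * [p_u*0.000000 + p_m*0.000000 + p_d*5.492170] = 1.258011
  V(1,+1) = exp(-r*dt) * [p_u*0.000000 + p_m*0.000000 + p_d*0.000000] = 0.000000
  V(0,+0) = exp(-r*dt) * [p_u*0.000000 + p_m*1.258011 + p_d*5.492520] = 2.094253

Answer: Price = V(0,0) = 2.0943


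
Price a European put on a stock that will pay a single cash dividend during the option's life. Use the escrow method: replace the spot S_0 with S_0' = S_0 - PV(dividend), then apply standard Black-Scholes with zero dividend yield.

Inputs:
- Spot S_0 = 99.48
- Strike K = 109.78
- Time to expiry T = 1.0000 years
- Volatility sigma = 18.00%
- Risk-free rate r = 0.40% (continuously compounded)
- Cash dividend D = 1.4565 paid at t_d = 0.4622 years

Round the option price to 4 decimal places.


Answer: Price = 14.4169

Derivation:
PV(D) = D * exp(-r * t_d) = 1.4565 * 0.99815291 = 1.45380971
S_0' = S_0 - PV(D) = 99.4800 - 1.45380971 = 98.02619029
d1 = (ln(S_0'/K) + (r + sigma^2/2)*T) / (sigma*sqrt(T)) = -0.51690929
d2 = d1 - sigma*sqrt(T) = -0.69690929
exp(-rT) = 0.99600799
N(-d1) = 0.69739026; N(-d2) = 0.75707022
P = K * exp(-rT) * N(-d2) - S_0' * N(-d1) = 109.7800 * 0.99600799 * 0.75707022 - 98.02619029 * 0.69739026 = 14.4169


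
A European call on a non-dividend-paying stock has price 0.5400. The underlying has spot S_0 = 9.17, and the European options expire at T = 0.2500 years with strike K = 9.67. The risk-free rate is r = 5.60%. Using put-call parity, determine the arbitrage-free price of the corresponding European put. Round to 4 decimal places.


Answer: Put price = 0.9056

Derivation:
Put-call parity: C - P = S_0 * exp(-qT) - K * exp(-rT).
S_0 * exp(-qT) = 9.1700 * 1.00000000 = 9.17000000
K * exp(-rT) = 9.6700 * 0.98609754 = 9.53556325
P = C - S*exp(-qT) + K*exp(-rT)
P = 0.5400 - 9.17000000 + 9.53556325 = 0.9056


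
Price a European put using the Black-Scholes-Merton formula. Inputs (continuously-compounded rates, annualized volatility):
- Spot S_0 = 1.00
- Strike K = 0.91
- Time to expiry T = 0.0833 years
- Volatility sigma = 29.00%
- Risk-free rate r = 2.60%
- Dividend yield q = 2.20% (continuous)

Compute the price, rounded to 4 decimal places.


Answer: Price = 0.0051

Derivation:
d1 = (ln(S/K) + (r - q + 0.5*sigma^2) * T) / (sigma * sqrt(T)) = 1.17261368
d2 = d1 - sigma * sqrt(T) = 1.08891464
exp(-rT) = 0.99783654; exp(-qT) = 0.99816908
P = K * exp(-rT) * N(-d2) - S_0 * exp(-qT) * N(-d1)
N(-d1) = 0.12047538; N(-d2) = 0.13809577
P = 0.9100 * 0.99783654 * 0.13809577 - 1.0000 * 0.99816908 * 0.12047538 = 0.0051


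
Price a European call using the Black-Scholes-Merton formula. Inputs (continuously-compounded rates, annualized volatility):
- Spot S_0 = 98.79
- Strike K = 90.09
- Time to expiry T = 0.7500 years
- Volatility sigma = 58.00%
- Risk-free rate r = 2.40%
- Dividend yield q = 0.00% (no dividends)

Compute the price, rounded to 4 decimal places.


d1 = (ln(S/K) + (r - q + 0.5*sigma^2) * T) / (sigma * sqrt(T)) = 0.47051501
d2 = d1 - sigma * sqrt(T) = -0.03177972
exp(-rT) = 0.98216103; exp(-qT) = 1.00000000
C = S_0 * exp(-qT) * N(d1) - K * exp(-rT) * N(d2)
N(d1) = 0.68100645; N(d2) = 0.48732386
C = 98.7900 * 1.00000000 * 0.68100645 - 90.0900 * 0.98216103 * 0.48732386 = 24.1568

Answer: Price = 24.1568


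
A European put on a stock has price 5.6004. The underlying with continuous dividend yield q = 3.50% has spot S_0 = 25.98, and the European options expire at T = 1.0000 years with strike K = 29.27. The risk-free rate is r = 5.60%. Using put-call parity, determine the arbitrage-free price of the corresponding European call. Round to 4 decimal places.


Put-call parity: C - P = S_0 * exp(-qT) - K * exp(-rT).
S_0 * exp(-qT) = 25.9800 * 0.96560542 = 25.08642871
K * exp(-rT) = 29.2700 * 0.94553914 = 27.67593051
C = P + S*exp(-qT) - K*exp(-rT)
C = 5.6004 + 25.08642871 - 27.67593051 = 3.0109

Answer: Call price = 3.0109


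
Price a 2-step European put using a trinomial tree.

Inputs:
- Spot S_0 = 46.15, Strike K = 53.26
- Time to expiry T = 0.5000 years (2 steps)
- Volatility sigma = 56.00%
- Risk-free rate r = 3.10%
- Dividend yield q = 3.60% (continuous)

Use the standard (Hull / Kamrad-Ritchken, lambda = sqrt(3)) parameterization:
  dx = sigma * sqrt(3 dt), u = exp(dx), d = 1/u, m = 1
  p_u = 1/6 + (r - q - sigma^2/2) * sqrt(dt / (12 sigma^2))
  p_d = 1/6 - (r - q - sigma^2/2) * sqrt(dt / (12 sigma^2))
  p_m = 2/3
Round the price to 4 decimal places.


Answer: Price = V(0,0) = 11.8013

Derivation:
dt = T/N = 0.250000; dx = sigma*sqrt(3*dt) = 0.484974
u = exp(dx) = 1.624133; d = 1/u = 0.615713
p_u = 0.124963, p_m = 0.666667, p_d = 0.208370
Discount per step: exp(-r*dt) = 0.992280
Stock lattice S(k, j) with j the centered position index:
  k=0: S(0,+0) = 46.1500
  k=1: S(1,-1) = 28.4152; S(1,+0) = 46.1500; S(1,+1) = 74.9537
  k=2: S(2,-2) = 17.4956; S(2,-1) = 28.4152; S(2,+0) = 46.1500; S(2,+1) = 74.9537; S(2,+2) = 121.7349
Terminal payoffs V(N, j) = max(K - S_T, 0):
  V(2,-2) = 35.764416; V(2,-1) = 24.844842; V(2,+0) = 7.110000; V(2,+1) = 0.000000; V(2,+2) = 0.000000
Backward induction: V(k, j) = exp(-r*dt) * [p_u * V(k+1, j+1) + p_m * V(k+1, j) + p_d * V(k+1, j-1)]
  V(1,-1) = exp(-r*dt) * [p_u*7.110000 + p_m*24.844842 + p_d*35.764416] = 24.711687
  V(1,+0) = exp(-r*dt) * [p_u*0.000000 + p_m*7.110000 + p_d*24.844842] = 9.840359
  V(1,+1) = exp(-r*dt) * [p_u*0.000000 + p_m*0.000000 + p_d*7.110000] = 1.470073
  V(0,+0) = exp(-r*dt) * [p_u*1.470073 + p_m*9.840359 + p_d*24.711687] = 11.801301


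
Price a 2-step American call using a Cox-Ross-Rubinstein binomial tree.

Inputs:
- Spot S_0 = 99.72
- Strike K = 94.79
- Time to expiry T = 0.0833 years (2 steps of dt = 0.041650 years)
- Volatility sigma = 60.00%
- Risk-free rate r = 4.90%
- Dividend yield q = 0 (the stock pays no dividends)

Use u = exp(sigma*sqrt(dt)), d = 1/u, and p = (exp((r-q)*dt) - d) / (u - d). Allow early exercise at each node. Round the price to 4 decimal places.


dt = T/N = 0.041650
u = exp(sigma*sqrt(dt)) = 1.130263; d = 1/u = 0.884750
p = (exp((r-q)*dt) - d) / (u - d) = 0.477747
Discount per step: exp(-r*dt) = 0.997961
Stock lattice S(k, i) with i counting down-moves:
  k=0: S(0,0) = 99.7200
  k=1: S(1,0) = 112.7098; S(1,1) = 88.2273
  k=2: S(2,0) = 127.3917; S(2,1) = 99.7200; S(2,2) = 78.0591
Terminal payoffs V(N, i) = max(S_T - K, 0):
  V(2,0) = 32.601655; V(2,1) = 4.930000; V(2,2) = 0.000000
Backward induction: V(k, i) = exp(-r*dt) * [p * V(k+1, i) + (1-p) * V(k+1, i+1)]; then take max(V_cont, immediate exercise) for American.
  V(1,0) = exp(-r*dt) * [p*32.601655 + (1-p)*4.930000] = 18.113041; exercise = 17.919786; V(1,0) = max -> 18.113041
  V(1,1) = exp(-r*dt) * [p*4.930000 + (1-p)*0.000000] = 2.350490; exercise = 0.000000; V(1,1) = max -> 2.350490
  V(0,0) = exp(-r*dt) * [p*18.113041 + (1-p)*2.350490] = 9.860853; exercise = 4.930000; V(0,0) = max -> 9.860853

Answer: Price = V(0,0) = 9.8609


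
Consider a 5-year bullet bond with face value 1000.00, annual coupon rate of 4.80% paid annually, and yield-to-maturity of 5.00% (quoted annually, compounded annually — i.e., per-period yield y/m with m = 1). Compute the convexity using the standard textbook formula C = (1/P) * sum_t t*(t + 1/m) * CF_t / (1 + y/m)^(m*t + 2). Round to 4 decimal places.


Coupon per period c = face * coupon_rate / m = 48.000000
Periods per year m = 1; per-period yield y/m = 0.050000
Number of cashflows N = 5
Cashflows (t years, CF_t, discount factor 1/(1+y/m)^(m*t), PV):
  t = 1.0000: CF_t = 48.000000, DF = 0.952381, PV = 45.714286
  t = 2.0000: CF_t = 48.000000, DF = 0.907029, PV = 43.537415
  t = 3.0000: CF_t = 48.000000, DF = 0.863838, PV = 41.464205
  t = 4.0000: CF_t = 48.000000, DF = 0.822702, PV = 39.489719
  t = 5.0000: CF_t = 1048.000000, DF = 0.783526, PV = 821.135422
Price P = sum_t PV_t = 991.341047
Convexity numerator sum_t t*(t + 1/m) * CF_t / (1+y/m)^(m*t + 2):
  t = 1.0000: term = 82.928409
  t = 2.0000: term = 236.938313
  t = 3.0000: term = 451.311072
  t = 4.0000: term = 716.366781
  t = 5.0000: term = 22343.821019
Convexity = (1/P) * sum = 23831.365594 / 991.341047 = 24.039523

Answer: Convexity = 24.0395
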